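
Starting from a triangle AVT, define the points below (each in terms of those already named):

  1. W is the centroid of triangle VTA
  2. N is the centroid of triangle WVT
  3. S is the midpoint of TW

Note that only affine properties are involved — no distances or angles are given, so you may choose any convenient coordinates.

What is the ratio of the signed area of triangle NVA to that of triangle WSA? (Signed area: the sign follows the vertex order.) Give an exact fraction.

[NVA]:[WSA] = -8/3

Work in coordinates with A = (0, 0), V = (1, 0), T = (0, 1).
1. W is the centroid of triangle VTA ⇒ W = (1/3, 1/3)
2. N is the centroid of triangle WVT ⇒ N = (4/9, 4/9)
3. S is the midpoint of TW ⇒ S = (1/6, 2/3)
2·[NVA] = -4/9, 2·[WSA] = 1/6
[NVA]:[WSA] = -4/9:1/6 = -8/3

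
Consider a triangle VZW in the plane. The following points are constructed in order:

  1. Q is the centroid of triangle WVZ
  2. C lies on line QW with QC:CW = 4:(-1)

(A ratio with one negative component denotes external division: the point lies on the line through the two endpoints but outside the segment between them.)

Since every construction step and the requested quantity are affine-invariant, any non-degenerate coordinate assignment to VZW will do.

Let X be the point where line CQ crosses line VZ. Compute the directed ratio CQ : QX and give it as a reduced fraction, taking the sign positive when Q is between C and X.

CQ:QX = 8/3

Work in coordinates with V = (0, 0), Z = (1, 0), W = (0, 1).
1. Q is the centroid of triangle WVZ ⇒ Q = (1/3, 1/3)
2. C lies on line QW with QC:CW = 4:(-1) ⇒ C = (-1/9, 11/9)
line CQ meets VZ at X = (1/2, 0)
Q = C + t·(X−C) with t = 8/11, so CQ:QX = 8/11:3/11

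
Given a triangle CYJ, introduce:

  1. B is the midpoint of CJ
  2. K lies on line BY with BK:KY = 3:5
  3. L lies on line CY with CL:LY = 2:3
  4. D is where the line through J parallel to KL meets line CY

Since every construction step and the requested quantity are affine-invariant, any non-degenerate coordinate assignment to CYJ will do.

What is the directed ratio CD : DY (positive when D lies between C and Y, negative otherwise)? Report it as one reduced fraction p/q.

CD:DY = 2/23

Set C = (0, 0), Y = (1, 0), J = (0, 1); any affine frame gives the same invariant.
1. B is the midpoint of CJ ⇒ B = (0, 1/2)
2. K lies on line BY with BK:KY = 3:5 ⇒ K = (3/8, 5/16)
3. L lies on line CY with CL:LY = 2:3 ⇒ L = (2/5, 0)
4. D is where the line through J parallel to KL meets line CY ⇒ D = (2/25, 0)
D = C + t·(Y−C) with t = 2/25, so CD:DY = t:(1−t) = 2/25:23/25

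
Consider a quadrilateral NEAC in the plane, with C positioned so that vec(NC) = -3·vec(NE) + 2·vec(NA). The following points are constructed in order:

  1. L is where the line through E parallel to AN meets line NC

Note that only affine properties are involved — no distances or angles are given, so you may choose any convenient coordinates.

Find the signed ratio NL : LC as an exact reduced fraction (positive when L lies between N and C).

Assign N = (0, 0), E = (1, 0), A = (0, 1), C = (-3, 2) — the answer is frame-independent, so this choice is without loss of generality.
1. L is where the line through E parallel to AN meets line NC ⇒ L = (1, -2/3)
L = N + t·(C−N) with t = -1/3, so NL:LC = t:(1−t) = -1/3:4/3

NL:LC = -1/4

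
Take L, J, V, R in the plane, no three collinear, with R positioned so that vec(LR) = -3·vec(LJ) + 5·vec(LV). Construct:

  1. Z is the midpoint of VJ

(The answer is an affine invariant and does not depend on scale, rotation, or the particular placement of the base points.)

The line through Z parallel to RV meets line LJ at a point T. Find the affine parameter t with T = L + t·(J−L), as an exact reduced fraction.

t = 7/8

Choose coordinates L = (0, 0), J = (1, 0), V = (0, 1), R = (-3, 5).
1. Z is the midpoint of VJ ⇒ Z = (1/2, 1/2)
through Z parallel to RV: direction (3, -4); meets LJ at T = (7/8, 0)
T = L + t·(J−L) with t = 7/8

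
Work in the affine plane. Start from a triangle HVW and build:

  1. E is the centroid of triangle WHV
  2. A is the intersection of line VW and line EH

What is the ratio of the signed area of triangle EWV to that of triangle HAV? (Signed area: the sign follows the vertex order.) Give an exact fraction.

Choose coordinates H = (0, 0), V = (1, 0), W = (0, 1).
1. E is the centroid of triangle WHV ⇒ E = (1/3, 1/3)
2. A is the intersection of line VW and line EH ⇒ A = (1/2, 1/2)
2·[EWV] = -1/3, 2·[HAV] = -1/2
[EWV]:[HAV] = -1/3:-1/2 = 2/3

[EWV]:[HAV] = 2/3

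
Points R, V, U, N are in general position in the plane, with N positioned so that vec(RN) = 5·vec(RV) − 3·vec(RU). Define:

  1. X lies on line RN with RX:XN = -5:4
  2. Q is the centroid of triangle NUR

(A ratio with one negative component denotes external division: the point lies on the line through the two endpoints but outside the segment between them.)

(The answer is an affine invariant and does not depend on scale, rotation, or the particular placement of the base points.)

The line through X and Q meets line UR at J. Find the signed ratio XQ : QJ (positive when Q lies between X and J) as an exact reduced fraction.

XQ:QJ = 14

Choose coordinates R = (0, 0), V = (1, 0), U = (0, 1), N = (5, -3).
1. X lies on line RN with RX:XN = -5:4 ⇒ X = (25, -15)
2. Q is the centroid of triangle NUR ⇒ Q = (5/3, -2/3)
line XQ meets UR at J = (0, 5/14)
Q = X + t·(J−X) with t = 14/15, so XQ:QJ = 14/15:1/15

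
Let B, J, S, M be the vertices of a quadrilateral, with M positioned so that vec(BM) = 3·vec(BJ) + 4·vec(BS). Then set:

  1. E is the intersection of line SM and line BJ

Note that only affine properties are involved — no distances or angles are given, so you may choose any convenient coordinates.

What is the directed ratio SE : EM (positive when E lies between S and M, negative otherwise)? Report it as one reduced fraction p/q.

Set B = (0, 0), J = (1, 0), S = (0, 1), M = (3, 4); any affine frame gives the same invariant.
1. E is the intersection of line SM and line BJ ⇒ E = (-1, 0)
E = S + t·(M−S) with t = -1/3, so SE:EM = t:(1−t) = -1/3:4/3

SE:EM = -1/4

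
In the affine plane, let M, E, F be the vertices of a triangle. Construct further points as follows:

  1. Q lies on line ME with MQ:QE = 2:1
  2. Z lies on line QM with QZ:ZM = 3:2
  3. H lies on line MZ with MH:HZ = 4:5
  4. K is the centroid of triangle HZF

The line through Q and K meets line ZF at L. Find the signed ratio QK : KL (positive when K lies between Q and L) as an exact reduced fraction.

QK:KL = -91/10

Assign M = (0, 0), E = (1, 0), F = (0, 1) — the answer is frame-independent, so this choice is without loss of generality.
1. Q lies on line ME with MQ:QE = 2:1 ⇒ Q = (2/3, 0)
2. Z lies on line QM with QZ:ZM = 3:2 ⇒ Z = (4/15, 0)
3. H lies on line MZ with MH:HZ = 4:5 ⇒ H = (16/135, 0)
4. K is the centroid of triangle HZF ⇒ K = (52/405, 1/3)
line QK meets ZF at L = (256/1365, 27/91)
K = Q + t·(L−Q) with t = 91/81, so QK:KL = 91/81:-10/81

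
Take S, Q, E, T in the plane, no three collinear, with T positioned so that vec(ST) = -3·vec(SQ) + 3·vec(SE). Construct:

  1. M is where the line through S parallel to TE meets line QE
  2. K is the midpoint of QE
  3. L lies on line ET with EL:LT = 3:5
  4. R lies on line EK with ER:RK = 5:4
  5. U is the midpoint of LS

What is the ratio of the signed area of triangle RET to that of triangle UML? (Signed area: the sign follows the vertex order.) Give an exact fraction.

[RET]:[UML] = 5/27

Assign S = (0, 0), Q = (1, 0), E = (0, 1), T = (-3, 3) — the answer is frame-independent, so this choice is without loss of generality.
1. M is where the line through S parallel to TE meets line QE ⇒ M = (3, -2)
2. K is the midpoint of QE ⇒ K = (1/2, 1/2)
3. L lies on line ET with EL:LT = 3:5 ⇒ L = (-9/8, 7/4)
4. R lies on line EK with ER:RK = 5:4 ⇒ R = (5/18, 13/18)
5. U is the midpoint of LS ⇒ U = (-9/16, 7/8)
2·[RET] = 5/18, 2·[UML] = 3/2
[RET]:[UML] = 5/18:3/2 = 5/27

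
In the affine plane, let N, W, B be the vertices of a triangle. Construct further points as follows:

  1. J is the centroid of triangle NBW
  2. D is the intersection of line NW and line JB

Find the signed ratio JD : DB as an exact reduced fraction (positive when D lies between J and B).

Work in coordinates with N = (0, 0), W = (1, 0), B = (0, 1).
1. J is the centroid of triangle NBW ⇒ J = (1/3, 1/3)
2. D is the intersection of line NW and line JB ⇒ D = (1/2, 0)
D = J + t·(B−J) with t = -1/2, so JD:DB = t:(1−t) = -1/2:3/2

JD:DB = -1/3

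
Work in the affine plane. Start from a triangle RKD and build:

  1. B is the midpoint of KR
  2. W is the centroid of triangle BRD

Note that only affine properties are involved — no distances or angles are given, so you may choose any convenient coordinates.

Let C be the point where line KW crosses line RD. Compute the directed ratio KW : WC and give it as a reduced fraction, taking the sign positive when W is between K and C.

Set R = (0, 0), K = (1, 0), D = (0, 1); any affine frame gives the same invariant.
1. B is the midpoint of KR ⇒ B = (1/2, 0)
2. W is the centroid of triangle BRD ⇒ W = (1/6, 1/3)
line KW meets RD at C = (0, 2/5)
W = K + t·(C−K) with t = 5/6, so KW:WC = 5/6:1/6

KW:WC = 5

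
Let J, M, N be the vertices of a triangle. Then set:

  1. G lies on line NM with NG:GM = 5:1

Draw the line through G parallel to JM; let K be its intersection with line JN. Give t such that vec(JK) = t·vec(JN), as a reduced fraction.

Choose coordinates J = (0, 0), M = (1, 0), N = (0, 1).
1. G lies on line NM with NG:GM = 5:1 ⇒ G = (5/6, 1/6)
through G parallel to JM: direction (1, 0); meets JN at K = (0, 1/6)
K = J + t·(N−J) with t = 1/6

t = 1/6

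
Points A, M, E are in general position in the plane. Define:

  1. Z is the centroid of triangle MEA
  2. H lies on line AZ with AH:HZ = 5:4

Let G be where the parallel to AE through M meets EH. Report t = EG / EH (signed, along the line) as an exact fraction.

t = 27/5

Set A = (0, 0), M = (1, 0), E = (0, 1); any affine frame gives the same invariant.
1. Z is the centroid of triangle MEA ⇒ Z = (1/3, 1/3)
2. H lies on line AZ with AH:HZ = 5:4 ⇒ H = (5/27, 5/27)
through M parallel to AE: direction (0, 1); meets EH at G = (1, -17/5)
G = E + t·(H−E) with t = 27/5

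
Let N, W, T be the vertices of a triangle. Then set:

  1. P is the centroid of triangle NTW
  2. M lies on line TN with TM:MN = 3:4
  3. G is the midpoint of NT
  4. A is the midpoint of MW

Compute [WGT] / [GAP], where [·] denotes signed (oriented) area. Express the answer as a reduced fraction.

[WGT]:[GAP] = 42

Assign N = (0, 0), W = (1, 0), T = (0, 1) — the answer is frame-independent, so this choice is without loss of generality.
1. P is the centroid of triangle NTW ⇒ P = (1/3, 1/3)
2. M lies on line TN with TM:MN = 3:4 ⇒ M = (0, 4/7)
3. G is the midpoint of NT ⇒ G = (0, 1/2)
4. A is the midpoint of MW ⇒ A = (1/2, 2/7)
2·[WGT] = -1/2, 2·[GAP] = -1/84
[WGT]:[GAP] = -1/2:-1/84 = 42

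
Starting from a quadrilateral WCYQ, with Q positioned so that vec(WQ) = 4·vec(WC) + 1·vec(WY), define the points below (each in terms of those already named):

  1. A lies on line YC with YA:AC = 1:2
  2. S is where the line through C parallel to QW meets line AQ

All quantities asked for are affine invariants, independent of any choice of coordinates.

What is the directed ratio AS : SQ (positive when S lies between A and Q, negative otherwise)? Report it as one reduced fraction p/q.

Set W = (0, 0), C = (1, 0), Y = (0, 1), Q = (4, 1); any affine frame gives the same invariant.
1. A lies on line YC with YA:AC = 1:2 ⇒ A = (1/3, 2/3)
2. S is where the line through C parallel to QW meets line AQ ⇒ S = (39/7, 8/7)
S = A + t·(Q−A) with t = 10/7, so AS:SQ = t:(1−t) = 10/7:-3/7

AS:SQ = -10/3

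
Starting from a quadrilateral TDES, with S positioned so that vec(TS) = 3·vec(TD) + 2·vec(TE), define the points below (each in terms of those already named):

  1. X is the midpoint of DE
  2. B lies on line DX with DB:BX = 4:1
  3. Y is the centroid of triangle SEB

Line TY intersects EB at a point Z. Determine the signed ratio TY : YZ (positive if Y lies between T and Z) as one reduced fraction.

Choose coordinates T = (0, 0), D = (1, 0), E = (0, 1), S = (3, 2).
1. X is the midpoint of DE ⇒ X = (1/2, 1/2)
2. B lies on line DX with DB:BX = 4:1 ⇒ B = (3/5, 2/5)
3. Y is the centroid of triangle SEB ⇒ Y = (6/5, 17/15)
line TY meets EB at Z = (18/35, 17/35)
Y = T + t·(Z−T) with t = 7/3, so TY:YZ = 7/3:-4/3

TY:YZ = -7/4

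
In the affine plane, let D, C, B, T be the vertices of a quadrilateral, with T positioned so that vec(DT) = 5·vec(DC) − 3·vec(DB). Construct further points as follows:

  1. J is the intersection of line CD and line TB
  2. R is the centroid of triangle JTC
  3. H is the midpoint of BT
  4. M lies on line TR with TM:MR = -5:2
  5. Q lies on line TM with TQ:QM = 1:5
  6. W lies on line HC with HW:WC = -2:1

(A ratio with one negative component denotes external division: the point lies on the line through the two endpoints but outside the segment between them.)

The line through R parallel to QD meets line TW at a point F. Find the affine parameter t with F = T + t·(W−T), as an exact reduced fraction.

t = 243/398

Set D = (0, 0), C = (1, 0), B = (0, 1), T = (5, -3); any affine frame gives the same invariant.
1. J is the intersection of line CD and line TB ⇒ J = (5/4, 0)
2. R is the centroid of triangle JTC ⇒ R = (29/12, -1)
3. H is the midpoint of BT ⇒ H = (5/2, -1)
4. M lies on line TR with TM:MR = -5:2 ⇒ M = (25/36, 1/3)
5. Q lies on line TM with TQ:QM = 1:5 ⇒ Q = (925/216, -22/9)
6. W lies on line HC with HW:WC = -2:1 ⇒ W = (-1/2, 1)
through R parallel to QD: direction (-925/216, 22/9); meets TW at F = (1307/796, -111/199)
F = T + t·(W−T) with t = 243/398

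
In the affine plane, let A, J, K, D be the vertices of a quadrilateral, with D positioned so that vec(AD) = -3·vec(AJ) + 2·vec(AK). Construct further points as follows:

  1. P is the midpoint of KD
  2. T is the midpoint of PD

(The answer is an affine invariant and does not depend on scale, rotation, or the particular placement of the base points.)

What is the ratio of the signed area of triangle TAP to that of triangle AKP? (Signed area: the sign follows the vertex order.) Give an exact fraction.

Work in coordinates with A = (0, 0), J = (1, 0), K = (0, 1), D = (-3, 2).
1. P is the midpoint of KD ⇒ P = (-3/2, 3/2)
2. T is the midpoint of PD ⇒ T = (-9/4, 7/4)
2·[TAP] = 3/4, 2·[AKP] = 3/2
[TAP]:[AKP] = 3/4:3/2 = 1/2

[TAP]:[AKP] = 1/2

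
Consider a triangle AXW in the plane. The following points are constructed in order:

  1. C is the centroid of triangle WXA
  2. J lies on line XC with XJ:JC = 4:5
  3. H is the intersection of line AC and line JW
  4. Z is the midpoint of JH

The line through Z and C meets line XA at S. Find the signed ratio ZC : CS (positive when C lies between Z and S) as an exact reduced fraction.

ZC:CS = -25/252

Work in coordinates with A = (0, 0), X = (1, 0), W = (0, 1).
1. C is the centroid of triangle WXA ⇒ C = (1/3, 1/3)
2. J lies on line XC with XJ:JC = 4:5 ⇒ J = (19/27, 4/27)
3. H is the intersection of line AC and line JW ⇒ H = (19/42, 19/42)
4. Z is the midpoint of JH ⇒ Z = (437/756, 227/756)
line ZC meets XA at S = (14/5, 0)
C = Z + t·(S−Z) with t = -25/227, so ZC:CS = -25/227:252/227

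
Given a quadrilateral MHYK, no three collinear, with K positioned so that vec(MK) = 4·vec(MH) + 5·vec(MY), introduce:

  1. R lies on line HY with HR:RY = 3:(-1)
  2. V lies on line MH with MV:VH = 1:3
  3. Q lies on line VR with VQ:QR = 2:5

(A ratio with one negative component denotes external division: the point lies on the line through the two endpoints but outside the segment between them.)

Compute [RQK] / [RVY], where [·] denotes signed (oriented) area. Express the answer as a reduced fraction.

[RQK]:[RVY] = 125/7

Set M = (0, 0), H = (1, 0), Y = (0, 1), K = (4, 5); any affine frame gives the same invariant.
1. R lies on line HY with HR:RY = 3:(-1) ⇒ R = (-1/2, 3/2)
2. V lies on line MH with MV:VH = 1:3 ⇒ V = (1/4, 0)
3. Q lies on line VR with VQ:QR = 2:5 ⇒ Q = (1/28, 3/7)
2·[RQK] = 375/56, 2·[RVY] = 3/8
[RQK]:[RVY] = 375/56:3/8 = 125/7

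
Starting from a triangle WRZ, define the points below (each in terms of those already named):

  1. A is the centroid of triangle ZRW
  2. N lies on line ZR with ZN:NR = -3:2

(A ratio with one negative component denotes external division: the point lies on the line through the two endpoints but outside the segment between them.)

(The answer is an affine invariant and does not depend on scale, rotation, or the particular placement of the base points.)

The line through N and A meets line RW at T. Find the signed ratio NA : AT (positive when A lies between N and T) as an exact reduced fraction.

NA:AT = -7

Work in coordinates with W = (0, 0), R = (1, 0), Z = (0, 1).
1. A is the centroid of triangle ZRW ⇒ A = (1/3, 1/3)
2. N lies on line ZR with ZN:NR = -3:2 ⇒ N = (3, -2)
line NA meets RW at T = (5/7, 0)
A = N + t·(T−N) with t = 7/6, so NA:AT = 7/6:-1/6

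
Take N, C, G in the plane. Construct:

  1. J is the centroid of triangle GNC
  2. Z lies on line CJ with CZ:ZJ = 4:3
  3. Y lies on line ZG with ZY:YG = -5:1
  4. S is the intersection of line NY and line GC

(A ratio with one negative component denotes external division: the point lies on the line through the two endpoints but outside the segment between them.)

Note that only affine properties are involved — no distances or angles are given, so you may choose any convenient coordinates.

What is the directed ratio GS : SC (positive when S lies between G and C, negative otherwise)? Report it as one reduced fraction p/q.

GS:SC = -13/101

Set N = (0, 0), C = (1, 0), G = (0, 1); any affine frame gives the same invariant.
1. J is the centroid of triangle GNC ⇒ J = (1/3, 1/3)
2. Z lies on line CJ with CZ:ZJ = 4:3 ⇒ Z = (13/21, 4/21)
3. Y lies on line ZG with ZY:YG = -5:1 ⇒ Y = (-13/84, 101/84)
4. S is the intersection of line NY and line GC ⇒ S = (-13/88, 101/88)
S = G + t·(C−G) with t = -13/88, so GS:SC = t:(1−t) = -13/88:101/88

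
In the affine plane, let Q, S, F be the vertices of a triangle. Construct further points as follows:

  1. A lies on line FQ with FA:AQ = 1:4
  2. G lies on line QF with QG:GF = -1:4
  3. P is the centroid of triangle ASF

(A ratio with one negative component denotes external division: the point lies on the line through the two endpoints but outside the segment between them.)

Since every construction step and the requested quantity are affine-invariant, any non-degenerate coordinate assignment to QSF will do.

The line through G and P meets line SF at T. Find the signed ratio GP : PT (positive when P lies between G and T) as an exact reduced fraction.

Choose coordinates Q = (0, 0), S = (1, 0), F = (0, 1).
1. A lies on line FQ with FA:AQ = 1:4 ⇒ A = (0, 4/5)
2. G lies on line QF with QG:GF = -1:4 ⇒ G = (0, -1/3)
3. P is the centroid of triangle ASF ⇒ P = (1/3, 3/5)
line GP meets SF at T = (20/57, 37/57)
P = G + t·(T−G) with t = 19/20, so GP:PT = 19/20:1/20

GP:PT = 19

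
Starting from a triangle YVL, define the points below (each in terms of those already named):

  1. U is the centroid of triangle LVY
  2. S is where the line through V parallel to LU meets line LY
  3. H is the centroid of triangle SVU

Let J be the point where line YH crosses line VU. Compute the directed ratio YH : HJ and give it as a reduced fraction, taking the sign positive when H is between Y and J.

YH:HJ = -2

Assign Y = (0, 0), V = (1, 0), L = (0, 1) — the answer is frame-independent, so this choice is without loss of generality.
1. U is the centroid of triangle LVY ⇒ U = (1/3, 1/3)
2. S is where the line through V parallel to LU meets line LY ⇒ S = (0, 2)
3. H is the centroid of triangle SVU ⇒ H = (4/9, 7/9)
line YH meets VU at J = (2/9, 7/18)
H = Y + t·(J−Y) with t = 2, so YH:HJ = 2:-1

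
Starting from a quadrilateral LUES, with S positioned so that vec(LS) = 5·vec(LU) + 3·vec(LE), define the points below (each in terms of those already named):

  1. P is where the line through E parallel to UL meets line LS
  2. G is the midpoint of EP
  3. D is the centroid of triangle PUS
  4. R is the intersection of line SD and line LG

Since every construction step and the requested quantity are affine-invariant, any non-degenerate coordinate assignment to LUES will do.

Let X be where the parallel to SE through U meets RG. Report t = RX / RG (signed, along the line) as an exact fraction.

t = 33/185

Choose coordinates L = (0, 0), U = (1, 0), E = (0, 1), S = (5, 3).
1. P is where the line through E parallel to UL meets line LS ⇒ P = (5/3, 1)
2. G is the midpoint of EP ⇒ G = (5/6, 1)
3. D is the centroid of triangle PUS ⇒ D = (23/9, 4/3)
4. R is the intersection of line SD and line LG ⇒ R = (-15/19, -18/19)
through U parallel to SE: direction (-5, -2); meets RG at X = (-1/2, -3/5)
X = R + t·(G−R) with t = 33/185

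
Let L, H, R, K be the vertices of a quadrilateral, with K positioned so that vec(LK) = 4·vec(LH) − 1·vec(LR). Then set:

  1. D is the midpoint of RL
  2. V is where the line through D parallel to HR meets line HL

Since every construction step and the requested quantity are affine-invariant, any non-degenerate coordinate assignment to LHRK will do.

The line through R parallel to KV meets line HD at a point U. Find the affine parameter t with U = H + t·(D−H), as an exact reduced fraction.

Choose coordinates L = (0, 0), H = (1, 0), R = (0, 1), K = (4, -1).
1. D is the midpoint of RL ⇒ D = (0, 1/2)
2. V is where the line through D parallel to HR meets line HL ⇒ V = (1/2, 0)
through R parallel to KV: direction (-7/2, 1); meets HD at U = (-7/3, 5/3)
U = H + t·(D−H) with t = 10/3

t = 10/3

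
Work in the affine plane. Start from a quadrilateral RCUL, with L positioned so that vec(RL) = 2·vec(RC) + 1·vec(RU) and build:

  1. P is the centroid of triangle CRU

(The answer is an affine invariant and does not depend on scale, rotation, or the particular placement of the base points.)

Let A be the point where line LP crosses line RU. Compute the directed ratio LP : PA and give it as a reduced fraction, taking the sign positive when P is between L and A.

Choose coordinates R = (0, 0), C = (1, 0), U = (0, 1), L = (2, 1).
1. P is the centroid of triangle CRU ⇒ P = (1/3, 1/3)
line LP meets RU at A = (0, 1/5)
P = L + t·(A−L) with t = 5/6, so LP:PA = 5/6:1/6

LP:PA = 5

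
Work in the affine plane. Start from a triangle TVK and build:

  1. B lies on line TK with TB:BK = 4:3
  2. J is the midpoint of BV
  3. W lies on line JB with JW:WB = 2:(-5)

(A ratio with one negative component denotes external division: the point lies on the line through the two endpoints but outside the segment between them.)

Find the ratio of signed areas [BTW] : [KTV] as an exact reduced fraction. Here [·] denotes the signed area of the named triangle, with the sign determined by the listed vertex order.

Work in coordinates with T = (0, 0), V = (1, 0), K = (0, 1).
1. B lies on line TK with TB:BK = 4:3 ⇒ B = (0, 4/7)
2. J is the midpoint of BV ⇒ J = (1/2, 2/7)
3. W lies on line JB with JW:WB = 2:(-5) ⇒ W = (5/6, 2/21)
2·[BTW] = 10/21, 2·[KTV] = 1
[BTW]:[KTV] = 10/21:1 = 10/21

[BTW]:[KTV] = 10/21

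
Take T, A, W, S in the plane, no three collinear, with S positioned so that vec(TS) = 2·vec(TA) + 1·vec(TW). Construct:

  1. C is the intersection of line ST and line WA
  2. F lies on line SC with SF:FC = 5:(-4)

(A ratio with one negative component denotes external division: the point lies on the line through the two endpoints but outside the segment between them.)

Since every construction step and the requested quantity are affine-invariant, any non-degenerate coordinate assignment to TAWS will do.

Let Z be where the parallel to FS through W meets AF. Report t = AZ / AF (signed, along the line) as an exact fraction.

t = 3

Work in coordinates with T = (0, 0), A = (1, 0), W = (0, 1), S = (2, 1).
1. C is the intersection of line ST and line WA ⇒ C = (2/3, 1/3)
2. F lies on line SC with SF:FC = 5:(-4) ⇒ F = (-14/3, -7/3)
through W parallel to FS: direction (20/3, 10/3); meets AF at Z = (-16, -7)
Z = A + t·(F−A) with t = 3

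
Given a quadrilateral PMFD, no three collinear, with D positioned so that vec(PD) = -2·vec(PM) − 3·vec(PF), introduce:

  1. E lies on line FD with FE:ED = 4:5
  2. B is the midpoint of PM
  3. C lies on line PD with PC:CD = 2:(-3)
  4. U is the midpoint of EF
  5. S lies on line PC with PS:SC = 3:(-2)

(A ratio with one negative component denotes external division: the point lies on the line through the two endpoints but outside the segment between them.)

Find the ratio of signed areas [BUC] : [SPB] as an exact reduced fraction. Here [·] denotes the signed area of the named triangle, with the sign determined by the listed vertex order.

[BUC]:[SPB] = -109/162

Choose coordinates P = (0, 0), M = (1, 0), F = (0, 1), D = (-2, -3).
1. E lies on line FD with FE:ED = 4:5 ⇒ E = (-8/9, -7/9)
2. B is the midpoint of PM ⇒ B = (1/2, 0)
3. C lies on line PD with PC:CD = 2:(-3) ⇒ C = (4, 6)
4. U is the midpoint of EF ⇒ U = (-4/9, 1/9)
5. S lies on line PC with PS:SC = 3:(-2) ⇒ S = (12, 18)
2·[BUC] = -109/18, 2·[SPB] = 9
[BUC]:[SPB] = -109/18:9 = -109/162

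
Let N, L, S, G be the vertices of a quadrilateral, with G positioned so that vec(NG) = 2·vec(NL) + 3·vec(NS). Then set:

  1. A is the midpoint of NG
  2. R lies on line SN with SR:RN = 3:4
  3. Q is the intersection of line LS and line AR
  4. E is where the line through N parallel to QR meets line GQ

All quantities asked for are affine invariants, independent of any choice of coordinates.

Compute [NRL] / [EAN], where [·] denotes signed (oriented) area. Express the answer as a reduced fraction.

Set N = (0, 0), L = (1, 0), S = (0, 1), G = (2, 3); any affine frame gives the same invariant.
1. A is the midpoint of NG ⇒ A = (1, 3/2)
2. R lies on line SN with SR:RN = 3:4 ⇒ R = (0, 4/7)
3. Q is the intersection of line LS and line AR ⇒ Q = (2/9, 7/9)
4. E is where the line through N parallel to QR meets line GQ ⇒ E = (-14/9, -13/9)
2·[NRL] = -4/7, 2·[EAN] = -8/9
[NRL]:[EAN] = -4/7:-8/9 = 9/14

[NRL]:[EAN] = 9/14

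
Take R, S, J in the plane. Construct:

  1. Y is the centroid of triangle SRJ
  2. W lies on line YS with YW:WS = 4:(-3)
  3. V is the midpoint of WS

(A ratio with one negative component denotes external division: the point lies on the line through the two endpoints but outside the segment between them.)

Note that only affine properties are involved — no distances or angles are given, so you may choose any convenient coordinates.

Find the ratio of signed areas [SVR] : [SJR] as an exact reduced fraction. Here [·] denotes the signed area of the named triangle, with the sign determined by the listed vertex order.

[SVR]:[SJR] = -1/2

Assign R = (0, 0), S = (1, 0), J = (0, 1) — the answer is frame-independent, so this choice is without loss of generality.
1. Y is the centroid of triangle SRJ ⇒ Y = (1/3, 1/3)
2. W lies on line YS with YW:WS = 4:(-3) ⇒ W = (3, -1)
3. V is the midpoint of WS ⇒ V = (2, -1/2)
2·[SVR] = -1/2, 2·[SJR] = 1
[SVR]:[SJR] = -1/2:1 = -1/2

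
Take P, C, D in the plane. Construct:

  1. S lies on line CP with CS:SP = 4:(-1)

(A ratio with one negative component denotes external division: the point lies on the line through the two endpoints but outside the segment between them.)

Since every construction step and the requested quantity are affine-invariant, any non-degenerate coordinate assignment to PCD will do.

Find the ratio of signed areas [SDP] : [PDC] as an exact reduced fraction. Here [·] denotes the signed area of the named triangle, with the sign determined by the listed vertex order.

Set P = (0, 0), C = (1, 0), D = (0, 1); any affine frame gives the same invariant.
1. S lies on line CP with CS:SP = 4:(-1) ⇒ S = (-1/3, 0)
2·[SDP] = -1/3, 2·[PDC] = -1
[SDP]:[PDC] = -1/3:-1 = 1/3

[SDP]:[PDC] = 1/3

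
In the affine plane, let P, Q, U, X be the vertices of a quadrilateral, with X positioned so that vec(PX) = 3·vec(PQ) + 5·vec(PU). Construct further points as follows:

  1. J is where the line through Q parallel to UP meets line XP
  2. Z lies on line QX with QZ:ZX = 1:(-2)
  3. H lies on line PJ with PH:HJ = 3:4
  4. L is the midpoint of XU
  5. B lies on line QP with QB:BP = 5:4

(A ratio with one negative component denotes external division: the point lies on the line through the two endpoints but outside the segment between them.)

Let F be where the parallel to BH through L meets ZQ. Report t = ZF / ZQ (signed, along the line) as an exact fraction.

Set P = (0, 0), Q = (1, 0), U = (0, 1), X = (3, 5); any affine frame gives the same invariant.
1. J is where the line through Q parallel to UP meets line XP ⇒ J = (1, 5/3)
2. Z lies on line QX with QZ:ZX = 1:(-2) ⇒ Z = (-1, -5)
3. H lies on line PJ with PH:HJ = 3:4 ⇒ H = (3/7, 5/7)
4. L is the midpoint of XU ⇒ L = (3/2, 3)
5. B lies on line QP with QB:BP = 5:4 ⇒ B = (4/9, 0)
through L parallel to BH: direction (-1/63, 5/7); meets ZQ at F = (146/95, 51/38)
F = Z + t·(Q−Z) with t = 241/190

t = 241/190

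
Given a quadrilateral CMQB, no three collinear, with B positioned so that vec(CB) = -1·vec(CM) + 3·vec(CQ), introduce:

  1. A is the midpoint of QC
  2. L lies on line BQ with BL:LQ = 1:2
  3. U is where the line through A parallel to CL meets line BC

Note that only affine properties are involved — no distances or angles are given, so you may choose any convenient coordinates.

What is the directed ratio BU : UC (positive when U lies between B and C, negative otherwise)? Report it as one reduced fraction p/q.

Work in coordinates with C = (0, 0), M = (1, 0), Q = (0, 1), B = (-1, 3).
1. A is the midpoint of QC ⇒ A = (0, 1/2)
2. L lies on line BQ with BL:LQ = 1:2 ⇒ L = (-2/3, 7/3)
3. U is where the line through A parallel to CL meets line BC ⇒ U = (1, -3)
U = B + t·(C−B) with t = 2, so BU:UC = t:(1−t) = 2:-1

BU:UC = -2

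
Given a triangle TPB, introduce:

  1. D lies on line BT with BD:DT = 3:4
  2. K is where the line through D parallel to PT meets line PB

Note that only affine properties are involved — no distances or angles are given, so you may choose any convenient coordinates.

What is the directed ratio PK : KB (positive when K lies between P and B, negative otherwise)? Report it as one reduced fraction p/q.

PK:KB = 4/3

Assign T = (0, 0), P = (1, 0), B = (0, 1) — the answer is frame-independent, so this choice is without loss of generality.
1. D lies on line BT with BD:DT = 3:4 ⇒ D = (0, 4/7)
2. K is where the line through D parallel to PT meets line PB ⇒ K = (3/7, 4/7)
K = P + t·(B−P) with t = 4/7, so PK:KB = t:(1−t) = 4/7:3/7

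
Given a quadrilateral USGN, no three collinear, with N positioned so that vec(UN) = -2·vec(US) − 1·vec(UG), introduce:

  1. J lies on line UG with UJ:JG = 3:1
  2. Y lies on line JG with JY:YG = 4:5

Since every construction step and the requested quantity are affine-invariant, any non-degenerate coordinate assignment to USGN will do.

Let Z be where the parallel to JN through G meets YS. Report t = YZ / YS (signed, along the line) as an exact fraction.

Choose coordinates U = (0, 0), S = (1, 0), G = (0, 1), N = (-2, -1).
1. J lies on line UG with UJ:JG = 3:1 ⇒ J = (0, 3/4)
2. Y lies on line JG with JY:YG = 4:5 ⇒ Y = (0, 31/36)
through G parallel to JN: direction (-2, -7/4); meets YS at Z = (-2/25, 93/100)
Z = Y + t·(S−Y) with t = -2/25

t = -2/25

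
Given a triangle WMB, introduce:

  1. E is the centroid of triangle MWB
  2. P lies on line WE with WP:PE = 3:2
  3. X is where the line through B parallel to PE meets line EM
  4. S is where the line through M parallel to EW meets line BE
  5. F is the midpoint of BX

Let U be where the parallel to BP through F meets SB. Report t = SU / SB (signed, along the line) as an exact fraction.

Work in coordinates with W = (0, 0), M = (1, 0), B = (0, 1).
1. E is the centroid of triangle MWB ⇒ E = (1/3, 1/3)
2. P lies on line WE with WP:PE = 3:2 ⇒ P = (1/5, 1/5)
3. X is where the line through B parallel to PE meets line EM ⇒ X = (-1/3, 2/3)
4. S is where the line through M parallel to EW meets line BE ⇒ S = (2/3, -1/3)
5. F is the midpoint of BX ⇒ F = (-1/6, 5/6)
through F parallel to BP: direction (1/5, -4/5); meets SB at U = (-5/12, 11/6)
U = S + t·(B−S) with t = 13/8

t = 13/8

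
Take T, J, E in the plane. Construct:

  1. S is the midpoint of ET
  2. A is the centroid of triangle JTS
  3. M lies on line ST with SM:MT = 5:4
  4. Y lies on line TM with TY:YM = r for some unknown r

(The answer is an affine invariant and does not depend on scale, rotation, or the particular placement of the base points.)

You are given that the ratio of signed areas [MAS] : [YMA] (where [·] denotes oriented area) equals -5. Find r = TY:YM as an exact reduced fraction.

r = 3

Set T = (0, 0), J = (1, 0), E = (0, 1); any affine frame gives the same invariant.
1. S is the midpoint of ET ⇒ S = (0, 1/2)
2. A is the centroid of triangle JTS ⇒ A = (1/3, 1/6)
3. M lies on line ST with SM:MT = 5:4 ⇒ M = (0, 2/9)
4. With TY:YM = r, write λ = r/(r+1) so Y = T + λ·(M−T); Y is affine-linear in λ
Every point depending on Y is an affine combination of Y and λ-independent points, so each such coordinate is linear in λ; the λ² term in each signed area is a multiple of (M−T)×(M−T) = 0, so 2·[MAS] and 2·[YMA] are each linear in λ. Evaluating at λ=0 and λ=1:
  2·[MAS] = 5/54,   2·[YMA] = 2/27·λ − 2/27
So [MAS]:[YMA] = (5/54) / (2/27·λ − 2/27). Setting this equal to -5:
  5/54 = -5·(2/27·λ − 2/27)  ⇒  λ = 3/4
Then r = λ/(1−λ) = (3/4)/(1/4) = 3. Check: with r = 3, Y = (0, 1/6) and [MAS]:[YMA] = -5 as required.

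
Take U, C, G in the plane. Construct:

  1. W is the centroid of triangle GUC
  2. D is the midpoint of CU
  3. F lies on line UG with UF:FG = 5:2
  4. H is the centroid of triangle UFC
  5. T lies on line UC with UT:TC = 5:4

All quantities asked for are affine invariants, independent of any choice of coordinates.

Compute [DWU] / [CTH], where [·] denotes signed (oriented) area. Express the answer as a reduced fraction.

Assign U = (0, 0), C = (1, 0), G = (0, 1) — the answer is frame-independent, so this choice is without loss of generality.
1. W is the centroid of triangle GUC ⇒ W = (1/3, 1/3)
2. D is the midpoint of CU ⇒ D = (1/2, 0)
3. F lies on line UG with UF:FG = 5:2 ⇒ F = (0, 5/7)
4. H is the centroid of triangle UFC ⇒ H = (1/3, 5/21)
5. T lies on line UC with UT:TC = 5:4 ⇒ T = (5/9, 0)
2·[DWU] = 1/6, 2·[CTH] = -20/189
[DWU]:[CTH] = 1/6:-20/189 = -63/40

[DWU]:[CTH] = -63/40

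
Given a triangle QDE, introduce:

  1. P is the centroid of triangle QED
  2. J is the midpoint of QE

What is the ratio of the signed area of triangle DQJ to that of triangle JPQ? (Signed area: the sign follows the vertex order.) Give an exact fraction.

Assign Q = (0, 0), D = (1, 0), E = (0, 1) — the answer is frame-independent, so this choice is without loss of generality.
1. P is the centroid of triangle QED ⇒ P = (1/3, 1/3)
2. J is the midpoint of QE ⇒ J = (0, 1/2)
2·[DQJ] = -1/2, 2·[JPQ] = -1/6
[DQJ]:[JPQ] = -1/2:-1/6 = 3

[DQJ]:[JPQ] = 3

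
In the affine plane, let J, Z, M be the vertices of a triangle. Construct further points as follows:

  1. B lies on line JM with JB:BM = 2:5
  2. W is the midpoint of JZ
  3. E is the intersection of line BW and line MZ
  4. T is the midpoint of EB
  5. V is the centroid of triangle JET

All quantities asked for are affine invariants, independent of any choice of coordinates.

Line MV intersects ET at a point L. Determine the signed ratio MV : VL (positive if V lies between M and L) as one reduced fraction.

Work in coordinates with J = (0, 0), Z = (1, 0), M = (0, 1).
1. B lies on line JM with JB:BM = 2:5 ⇒ B = (0, 2/7)
2. W is the midpoint of JZ ⇒ W = (1/2, 0)
3. E is the intersection of line BW and line MZ ⇒ E = (5/3, -2/3)
4. T is the midpoint of EB ⇒ T = (5/6, -4/21)
5. V is the centroid of triangle JET ⇒ V = (5/6, -2/7)
line MV meets ET at L = (25/34, -16/119)
V = M + t·(L−M) with t = 17/15, so MV:VL = 17/15:-2/15

MV:VL = -17/2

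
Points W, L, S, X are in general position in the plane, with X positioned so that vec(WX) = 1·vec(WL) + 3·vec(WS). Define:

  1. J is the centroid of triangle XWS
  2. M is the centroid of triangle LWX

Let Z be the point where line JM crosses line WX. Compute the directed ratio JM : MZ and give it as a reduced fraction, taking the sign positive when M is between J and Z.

JM:MZ = -4/3

Work in coordinates with W = (0, 0), L = (1, 0), S = (0, 1), X = (1, 3).
1. J is the centroid of triangle XWS ⇒ J = (1/3, 4/3)
2. M is the centroid of triangle LWX ⇒ M = (2/3, 1)
line JM meets WX at Z = (5/12, 5/4)
M = J + t·(Z−J) with t = 4, so JM:MZ = 4:-3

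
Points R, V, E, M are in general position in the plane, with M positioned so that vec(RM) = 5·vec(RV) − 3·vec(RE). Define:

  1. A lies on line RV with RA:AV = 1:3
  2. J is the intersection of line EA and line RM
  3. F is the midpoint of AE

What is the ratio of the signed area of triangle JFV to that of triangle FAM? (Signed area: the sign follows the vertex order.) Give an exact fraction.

[JFV]:[FAM] = -69/272

Assign R = (0, 0), V = (1, 0), E = (0, 1), M = (5, -3) — the answer is frame-independent, so this choice is without loss of generality.
1. A lies on line RV with RA:AV = 1:3 ⇒ A = (1/4, 0)
2. J is the intersection of line EA and line RM ⇒ J = (5/17, -3/17)
3. F is the midpoint of AE ⇒ F = (1/8, 1/2)
2·[JFV] = -69/136, 2·[FAM] = 2
[JFV]:[FAM] = -69/136:2 = -69/272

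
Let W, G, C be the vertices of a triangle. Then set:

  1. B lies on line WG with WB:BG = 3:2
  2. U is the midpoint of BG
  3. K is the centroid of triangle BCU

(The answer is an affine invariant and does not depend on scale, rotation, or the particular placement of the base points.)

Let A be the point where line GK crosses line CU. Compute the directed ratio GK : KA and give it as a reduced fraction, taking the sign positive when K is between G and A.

Choose coordinates W = (0, 0), G = (1, 0), C = (0, 1).
1. B lies on line WG with WB:BG = 3:2 ⇒ B = (3/5, 0)
2. U is the midpoint of BG ⇒ U = (4/5, 0)
3. K is the centroid of triangle BCU ⇒ K = (7/15, 1/3)
line GK meets CU at A = (3/5, 1/4)
K = G + t·(A−G) with t = 4/3, so GK:KA = 4/3:-1/3

GK:KA = -4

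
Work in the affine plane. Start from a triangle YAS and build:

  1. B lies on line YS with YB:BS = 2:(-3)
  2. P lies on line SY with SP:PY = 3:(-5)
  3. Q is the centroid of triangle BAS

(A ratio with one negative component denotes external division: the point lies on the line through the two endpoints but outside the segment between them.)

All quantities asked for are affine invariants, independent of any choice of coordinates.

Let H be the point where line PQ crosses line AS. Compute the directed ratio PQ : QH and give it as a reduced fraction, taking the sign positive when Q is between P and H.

PQ:QH = -5/2

Choose coordinates Y = (0, 0), A = (1, 0), S = (0, 1).
1. B lies on line YS with YB:BS = 2:(-3) ⇒ B = (0, -2)
2. P lies on line SY with SP:PY = 3:(-5) ⇒ P = (0, 5/2)
3. Q is the centroid of triangle BAS ⇒ Q = (1/3, -1/3)
line PQ meets AS at H = (1/5, 4/5)
Q = P + t·(H−P) with t = 5/3, so PQ:QH = 5/3:-2/3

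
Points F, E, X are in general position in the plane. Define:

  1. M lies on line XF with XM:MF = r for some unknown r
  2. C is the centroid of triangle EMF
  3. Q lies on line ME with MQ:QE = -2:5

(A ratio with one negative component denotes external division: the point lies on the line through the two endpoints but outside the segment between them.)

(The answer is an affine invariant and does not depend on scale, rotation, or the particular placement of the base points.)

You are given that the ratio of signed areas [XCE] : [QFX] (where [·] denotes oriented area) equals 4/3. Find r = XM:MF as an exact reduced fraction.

r = -5/2

Assign F = (0, 0), E = (1, 0), X = (0, 1) — the answer is frame-independent, so this choice is without loss of generality.
1. With XM:MF = r, write λ = r/(r+1) so M = X + λ·(F−X); M is affine-linear in λ
2. C is the centroid of triangle EMF ⇒ C is an affine combination of earlier points and hence also affine-linear in λ
3. Q lies on line ME with MQ:QE = -2:5 ⇒ Q is an affine combination of earlier points and hence also affine-linear in λ
Every point depending on M is an affine combination of M and λ-independent points, so each such coordinate is linear in λ; the λ² term in each signed area is a multiple of (F−X)×(F−X) = 0, so 2·[XCE] and 2·[QFX] are each linear in λ. Evaluating at λ=0 and λ=1:
  2·[XCE] = 1/3·λ + 1/3,   2·[QFX] = 2/3
So [XCE]:[QFX] = (1/3·λ + 1/3) / (2/3). Setting this equal to 4/3:
  1/3·λ + 1/3 = 4/3·(2/3)  ⇒  λ = 5/3
Then r = λ/(1−λ) = (5/3)/(-2/3) = -5/2. Check: with r = -5/2, M = (0, -2/3) and [XCE]:[QFX] = 4/3 as required.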